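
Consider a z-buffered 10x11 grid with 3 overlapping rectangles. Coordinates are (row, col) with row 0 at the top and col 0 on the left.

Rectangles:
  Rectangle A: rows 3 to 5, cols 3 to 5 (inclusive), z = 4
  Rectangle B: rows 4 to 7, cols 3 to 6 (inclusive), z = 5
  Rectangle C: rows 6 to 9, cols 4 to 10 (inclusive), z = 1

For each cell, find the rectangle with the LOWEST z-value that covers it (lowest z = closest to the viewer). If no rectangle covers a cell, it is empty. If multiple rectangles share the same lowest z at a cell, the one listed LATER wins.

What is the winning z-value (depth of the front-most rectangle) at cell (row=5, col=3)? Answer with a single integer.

Check cell (5,3):
  A: rows 3-5 cols 3-5 z=4 -> covers; best now A (z=4)
  B: rows 4-7 cols 3-6 z=5 -> covers; best now A (z=4)
  C: rows 6-9 cols 4-10 -> outside (row miss)
Winner: A at z=4

Answer: 4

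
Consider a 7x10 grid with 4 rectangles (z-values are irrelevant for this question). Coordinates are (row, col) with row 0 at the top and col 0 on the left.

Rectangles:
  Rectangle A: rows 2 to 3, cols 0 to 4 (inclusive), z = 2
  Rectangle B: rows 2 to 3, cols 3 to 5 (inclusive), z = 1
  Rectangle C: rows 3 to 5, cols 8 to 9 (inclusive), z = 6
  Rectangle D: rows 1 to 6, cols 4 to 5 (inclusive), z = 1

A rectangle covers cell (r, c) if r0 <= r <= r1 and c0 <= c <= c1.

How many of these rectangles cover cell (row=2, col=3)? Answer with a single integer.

Check cell (2,3):
  A: rows 2-3 cols 0-4 -> covers
  B: rows 2-3 cols 3-5 -> covers
  C: rows 3-5 cols 8-9 -> outside (row miss)
  D: rows 1-6 cols 4-5 -> outside (col miss)
Count covering = 2

Answer: 2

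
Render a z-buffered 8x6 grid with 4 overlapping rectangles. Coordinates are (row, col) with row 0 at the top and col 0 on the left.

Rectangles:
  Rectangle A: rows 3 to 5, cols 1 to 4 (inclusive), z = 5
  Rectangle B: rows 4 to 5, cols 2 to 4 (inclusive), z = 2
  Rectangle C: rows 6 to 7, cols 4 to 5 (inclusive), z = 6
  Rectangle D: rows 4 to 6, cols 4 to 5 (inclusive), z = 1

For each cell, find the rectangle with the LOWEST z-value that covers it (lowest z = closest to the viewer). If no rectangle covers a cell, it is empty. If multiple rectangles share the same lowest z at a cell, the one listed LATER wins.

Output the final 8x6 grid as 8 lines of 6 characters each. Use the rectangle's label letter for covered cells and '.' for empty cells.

......
......
......
.AAAA.
.ABBDD
.ABBDD
....DD
....CC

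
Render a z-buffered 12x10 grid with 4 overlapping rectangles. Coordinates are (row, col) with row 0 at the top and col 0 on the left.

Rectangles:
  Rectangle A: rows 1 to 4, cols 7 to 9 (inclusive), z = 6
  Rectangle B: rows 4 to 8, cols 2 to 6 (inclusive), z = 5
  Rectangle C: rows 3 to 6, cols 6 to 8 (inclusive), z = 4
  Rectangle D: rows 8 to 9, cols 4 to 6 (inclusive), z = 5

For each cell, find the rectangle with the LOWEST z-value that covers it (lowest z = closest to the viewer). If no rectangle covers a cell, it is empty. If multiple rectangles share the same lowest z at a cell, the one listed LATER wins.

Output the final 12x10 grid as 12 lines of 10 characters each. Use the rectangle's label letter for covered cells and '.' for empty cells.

..........
.......AAA
.......AAA
......CCCA
..BBBBCCCA
..BBBBCCC.
..BBBBCCC.
..BBBBB...
..BBDDD...
....DDD...
..........
..........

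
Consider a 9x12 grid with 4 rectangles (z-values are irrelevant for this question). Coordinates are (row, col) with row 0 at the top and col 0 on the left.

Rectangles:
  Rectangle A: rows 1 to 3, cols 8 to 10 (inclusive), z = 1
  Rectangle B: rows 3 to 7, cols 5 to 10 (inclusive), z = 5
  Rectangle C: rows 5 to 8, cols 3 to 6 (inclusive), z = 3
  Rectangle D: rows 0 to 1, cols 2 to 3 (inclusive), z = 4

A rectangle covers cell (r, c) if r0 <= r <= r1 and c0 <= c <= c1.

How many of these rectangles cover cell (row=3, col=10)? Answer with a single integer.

Answer: 2

Derivation:
Check cell (3,10):
  A: rows 1-3 cols 8-10 -> covers
  B: rows 3-7 cols 5-10 -> covers
  C: rows 5-8 cols 3-6 -> outside (row miss)
  D: rows 0-1 cols 2-3 -> outside (row miss)
Count covering = 2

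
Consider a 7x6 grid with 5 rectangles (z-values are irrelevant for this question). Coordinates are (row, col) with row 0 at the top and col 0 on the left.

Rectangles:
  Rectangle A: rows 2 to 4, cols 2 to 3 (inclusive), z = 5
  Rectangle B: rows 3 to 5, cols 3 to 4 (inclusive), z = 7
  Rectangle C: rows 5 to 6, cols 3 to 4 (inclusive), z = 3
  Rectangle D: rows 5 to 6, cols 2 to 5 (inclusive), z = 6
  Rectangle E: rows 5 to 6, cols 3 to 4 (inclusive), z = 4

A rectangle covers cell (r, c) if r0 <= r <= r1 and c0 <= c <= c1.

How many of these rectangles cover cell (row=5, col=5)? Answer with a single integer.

Answer: 1

Derivation:
Check cell (5,5):
  A: rows 2-4 cols 2-3 -> outside (row miss)
  B: rows 3-5 cols 3-4 -> outside (col miss)
  C: rows 5-6 cols 3-4 -> outside (col miss)
  D: rows 5-6 cols 2-5 -> covers
  E: rows 5-6 cols 3-4 -> outside (col miss)
Count covering = 1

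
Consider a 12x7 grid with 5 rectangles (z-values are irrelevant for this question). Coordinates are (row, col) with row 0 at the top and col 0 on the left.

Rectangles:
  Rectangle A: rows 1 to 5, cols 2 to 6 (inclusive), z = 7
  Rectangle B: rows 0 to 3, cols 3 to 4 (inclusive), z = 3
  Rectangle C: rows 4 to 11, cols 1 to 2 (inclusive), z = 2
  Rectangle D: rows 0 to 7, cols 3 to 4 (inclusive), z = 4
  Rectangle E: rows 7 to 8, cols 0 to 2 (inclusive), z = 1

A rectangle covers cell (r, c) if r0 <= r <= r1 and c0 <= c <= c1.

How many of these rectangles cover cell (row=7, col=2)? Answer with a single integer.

Answer: 2

Derivation:
Check cell (7,2):
  A: rows 1-5 cols 2-6 -> outside (row miss)
  B: rows 0-3 cols 3-4 -> outside (row miss)
  C: rows 4-11 cols 1-2 -> covers
  D: rows 0-7 cols 3-4 -> outside (col miss)
  E: rows 7-8 cols 0-2 -> covers
Count covering = 2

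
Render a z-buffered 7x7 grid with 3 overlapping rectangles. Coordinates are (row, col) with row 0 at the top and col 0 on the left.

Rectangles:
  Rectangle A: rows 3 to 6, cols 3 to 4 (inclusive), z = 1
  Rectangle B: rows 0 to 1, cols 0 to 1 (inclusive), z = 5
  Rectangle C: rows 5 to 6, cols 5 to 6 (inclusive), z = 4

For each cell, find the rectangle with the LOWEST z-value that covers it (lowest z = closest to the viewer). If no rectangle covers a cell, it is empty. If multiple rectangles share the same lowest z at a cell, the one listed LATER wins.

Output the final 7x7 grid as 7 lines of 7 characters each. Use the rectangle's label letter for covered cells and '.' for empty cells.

BB.....
BB.....
.......
...AA..
...AA..
...AACC
...AACC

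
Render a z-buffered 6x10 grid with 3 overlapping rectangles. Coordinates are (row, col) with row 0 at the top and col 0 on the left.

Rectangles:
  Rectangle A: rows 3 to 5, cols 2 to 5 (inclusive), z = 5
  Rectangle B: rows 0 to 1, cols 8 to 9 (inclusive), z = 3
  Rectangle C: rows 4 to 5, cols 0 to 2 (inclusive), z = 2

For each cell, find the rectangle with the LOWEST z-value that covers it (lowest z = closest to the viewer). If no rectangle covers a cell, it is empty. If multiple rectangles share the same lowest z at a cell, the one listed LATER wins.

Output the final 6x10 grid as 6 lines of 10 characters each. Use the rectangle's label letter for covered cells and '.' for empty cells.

........BB
........BB
..........
..AAAA....
CCCAAA....
CCCAAA....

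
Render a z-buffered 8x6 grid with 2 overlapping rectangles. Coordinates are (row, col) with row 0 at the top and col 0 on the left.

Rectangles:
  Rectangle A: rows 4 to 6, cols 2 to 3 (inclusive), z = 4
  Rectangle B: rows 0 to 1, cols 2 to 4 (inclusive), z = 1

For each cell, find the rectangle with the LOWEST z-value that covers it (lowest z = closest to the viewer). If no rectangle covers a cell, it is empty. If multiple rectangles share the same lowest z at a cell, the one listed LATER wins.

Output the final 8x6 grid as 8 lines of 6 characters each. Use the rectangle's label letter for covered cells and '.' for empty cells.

..BBB.
..BBB.
......
......
..AA..
..AA..
..AA..
......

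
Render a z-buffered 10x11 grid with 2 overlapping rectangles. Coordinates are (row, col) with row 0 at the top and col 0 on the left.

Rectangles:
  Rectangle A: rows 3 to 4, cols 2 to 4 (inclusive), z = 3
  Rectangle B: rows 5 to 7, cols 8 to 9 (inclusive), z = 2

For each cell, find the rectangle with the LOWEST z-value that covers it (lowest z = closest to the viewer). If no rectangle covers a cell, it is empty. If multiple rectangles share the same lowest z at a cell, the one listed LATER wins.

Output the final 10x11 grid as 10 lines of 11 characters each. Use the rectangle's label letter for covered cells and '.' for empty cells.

...........
...........
...........
..AAA......
..AAA......
........BB.
........BB.
........BB.
...........
...........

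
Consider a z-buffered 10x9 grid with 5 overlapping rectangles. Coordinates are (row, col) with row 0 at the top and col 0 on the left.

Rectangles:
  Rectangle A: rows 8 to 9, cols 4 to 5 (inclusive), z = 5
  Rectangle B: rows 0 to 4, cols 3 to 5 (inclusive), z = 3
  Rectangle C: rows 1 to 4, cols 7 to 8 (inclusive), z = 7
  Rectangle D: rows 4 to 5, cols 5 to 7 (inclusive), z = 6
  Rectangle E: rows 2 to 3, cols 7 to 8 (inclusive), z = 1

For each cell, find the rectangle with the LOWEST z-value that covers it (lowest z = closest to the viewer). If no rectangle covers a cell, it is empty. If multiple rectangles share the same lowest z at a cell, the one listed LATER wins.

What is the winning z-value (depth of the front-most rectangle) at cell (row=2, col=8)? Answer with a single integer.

Answer: 1

Derivation:
Check cell (2,8):
  A: rows 8-9 cols 4-5 -> outside (row miss)
  B: rows 0-4 cols 3-5 -> outside (col miss)
  C: rows 1-4 cols 7-8 z=7 -> covers; best now C (z=7)
  D: rows 4-5 cols 5-7 -> outside (row miss)
  E: rows 2-3 cols 7-8 z=1 -> covers; best now E (z=1)
Winner: E at z=1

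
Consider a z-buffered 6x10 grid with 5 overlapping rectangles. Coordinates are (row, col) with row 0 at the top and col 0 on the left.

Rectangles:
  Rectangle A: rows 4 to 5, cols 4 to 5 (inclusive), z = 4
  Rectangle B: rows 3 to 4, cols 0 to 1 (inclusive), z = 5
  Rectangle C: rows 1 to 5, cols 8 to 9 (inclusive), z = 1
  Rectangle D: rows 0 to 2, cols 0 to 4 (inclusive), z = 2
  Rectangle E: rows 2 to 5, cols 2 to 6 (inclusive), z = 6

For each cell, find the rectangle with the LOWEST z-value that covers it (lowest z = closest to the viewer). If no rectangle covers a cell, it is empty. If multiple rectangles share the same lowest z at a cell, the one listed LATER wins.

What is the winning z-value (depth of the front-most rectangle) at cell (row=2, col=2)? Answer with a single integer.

Check cell (2,2):
  A: rows 4-5 cols 4-5 -> outside (row miss)
  B: rows 3-4 cols 0-1 -> outside (row miss)
  C: rows 1-5 cols 8-9 -> outside (col miss)
  D: rows 0-2 cols 0-4 z=2 -> covers; best now D (z=2)
  E: rows 2-5 cols 2-6 z=6 -> covers; best now D (z=2)
Winner: D at z=2

Answer: 2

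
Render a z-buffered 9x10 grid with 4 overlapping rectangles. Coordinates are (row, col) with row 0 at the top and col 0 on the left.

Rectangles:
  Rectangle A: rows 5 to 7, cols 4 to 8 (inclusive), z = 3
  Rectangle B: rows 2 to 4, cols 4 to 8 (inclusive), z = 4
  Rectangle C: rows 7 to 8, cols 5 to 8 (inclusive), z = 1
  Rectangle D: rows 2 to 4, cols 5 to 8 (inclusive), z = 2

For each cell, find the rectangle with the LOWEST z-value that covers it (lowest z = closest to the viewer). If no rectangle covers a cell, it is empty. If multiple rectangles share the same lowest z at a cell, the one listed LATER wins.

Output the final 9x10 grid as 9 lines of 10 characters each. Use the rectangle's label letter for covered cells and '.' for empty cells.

..........
..........
....BDDDD.
....BDDDD.
....BDDDD.
....AAAAA.
....AAAAA.
....ACCCC.
.....CCCC.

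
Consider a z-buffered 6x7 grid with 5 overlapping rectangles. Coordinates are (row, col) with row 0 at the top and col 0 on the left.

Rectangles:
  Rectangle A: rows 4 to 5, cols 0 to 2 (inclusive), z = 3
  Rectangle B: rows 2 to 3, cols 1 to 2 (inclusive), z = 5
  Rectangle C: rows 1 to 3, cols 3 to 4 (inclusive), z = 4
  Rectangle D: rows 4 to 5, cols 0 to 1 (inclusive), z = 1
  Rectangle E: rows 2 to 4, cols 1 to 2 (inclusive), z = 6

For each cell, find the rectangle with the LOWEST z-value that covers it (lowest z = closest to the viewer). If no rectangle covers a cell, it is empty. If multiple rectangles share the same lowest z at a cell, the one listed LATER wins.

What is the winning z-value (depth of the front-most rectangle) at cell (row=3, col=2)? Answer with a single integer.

Answer: 5

Derivation:
Check cell (3,2):
  A: rows 4-5 cols 0-2 -> outside (row miss)
  B: rows 2-3 cols 1-2 z=5 -> covers; best now B (z=5)
  C: rows 1-3 cols 3-4 -> outside (col miss)
  D: rows 4-5 cols 0-1 -> outside (row miss)
  E: rows 2-4 cols 1-2 z=6 -> covers; best now B (z=5)
Winner: B at z=5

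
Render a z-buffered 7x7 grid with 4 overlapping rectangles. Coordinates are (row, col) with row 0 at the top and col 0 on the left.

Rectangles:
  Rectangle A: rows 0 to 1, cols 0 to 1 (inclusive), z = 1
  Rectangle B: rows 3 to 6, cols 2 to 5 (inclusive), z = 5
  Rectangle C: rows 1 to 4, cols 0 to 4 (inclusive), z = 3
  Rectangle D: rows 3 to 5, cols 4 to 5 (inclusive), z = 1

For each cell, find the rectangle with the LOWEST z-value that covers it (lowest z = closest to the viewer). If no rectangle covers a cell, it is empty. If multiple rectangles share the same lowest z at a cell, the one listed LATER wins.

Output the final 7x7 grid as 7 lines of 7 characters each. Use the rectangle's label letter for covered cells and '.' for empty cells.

AA.....
AACCC..
CCCCC..
CCCCDD.
CCCCDD.
..BBDD.
..BBBB.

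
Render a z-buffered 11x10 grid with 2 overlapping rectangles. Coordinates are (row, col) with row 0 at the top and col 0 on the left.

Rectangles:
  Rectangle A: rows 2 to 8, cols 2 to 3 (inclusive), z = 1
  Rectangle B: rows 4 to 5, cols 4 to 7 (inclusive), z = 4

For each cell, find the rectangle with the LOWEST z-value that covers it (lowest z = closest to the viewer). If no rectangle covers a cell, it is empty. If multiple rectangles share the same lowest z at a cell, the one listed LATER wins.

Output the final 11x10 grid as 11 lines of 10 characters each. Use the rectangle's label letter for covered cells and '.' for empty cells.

..........
..........
..AA......
..AA......
..AABBBB..
..AABBBB..
..AA......
..AA......
..AA......
..........
..........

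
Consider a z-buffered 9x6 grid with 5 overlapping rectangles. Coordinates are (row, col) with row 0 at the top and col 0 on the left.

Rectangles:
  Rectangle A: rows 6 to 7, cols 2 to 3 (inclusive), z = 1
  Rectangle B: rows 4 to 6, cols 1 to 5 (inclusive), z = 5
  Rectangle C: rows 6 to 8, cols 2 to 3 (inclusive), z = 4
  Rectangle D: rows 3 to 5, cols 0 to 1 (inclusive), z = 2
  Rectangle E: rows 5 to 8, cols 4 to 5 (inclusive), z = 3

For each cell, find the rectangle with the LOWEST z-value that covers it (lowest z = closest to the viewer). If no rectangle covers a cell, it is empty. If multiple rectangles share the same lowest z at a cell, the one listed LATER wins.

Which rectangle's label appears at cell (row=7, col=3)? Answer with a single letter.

Check cell (7,3):
  A: rows 6-7 cols 2-3 z=1 -> covers; best now A (z=1)
  B: rows 4-6 cols 1-5 -> outside (row miss)
  C: rows 6-8 cols 2-3 z=4 -> covers; best now A (z=1)
  D: rows 3-5 cols 0-1 -> outside (row miss)
  E: rows 5-8 cols 4-5 -> outside (col miss)
Winner: A at z=1

Answer: A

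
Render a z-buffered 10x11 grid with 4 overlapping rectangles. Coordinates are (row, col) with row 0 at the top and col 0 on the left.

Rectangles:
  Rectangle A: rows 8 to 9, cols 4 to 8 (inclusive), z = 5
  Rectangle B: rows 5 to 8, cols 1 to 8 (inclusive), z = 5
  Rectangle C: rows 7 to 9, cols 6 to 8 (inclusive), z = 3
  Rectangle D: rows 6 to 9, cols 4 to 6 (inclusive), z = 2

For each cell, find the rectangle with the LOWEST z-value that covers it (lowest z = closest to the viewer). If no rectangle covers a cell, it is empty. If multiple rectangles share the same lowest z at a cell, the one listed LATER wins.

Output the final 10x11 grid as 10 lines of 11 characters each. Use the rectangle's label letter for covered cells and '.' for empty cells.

...........
...........
...........
...........
...........
.BBBBBBBB..
.BBBDDDBB..
.BBBDDDCC..
.BBBDDDCC..
....DDDCC..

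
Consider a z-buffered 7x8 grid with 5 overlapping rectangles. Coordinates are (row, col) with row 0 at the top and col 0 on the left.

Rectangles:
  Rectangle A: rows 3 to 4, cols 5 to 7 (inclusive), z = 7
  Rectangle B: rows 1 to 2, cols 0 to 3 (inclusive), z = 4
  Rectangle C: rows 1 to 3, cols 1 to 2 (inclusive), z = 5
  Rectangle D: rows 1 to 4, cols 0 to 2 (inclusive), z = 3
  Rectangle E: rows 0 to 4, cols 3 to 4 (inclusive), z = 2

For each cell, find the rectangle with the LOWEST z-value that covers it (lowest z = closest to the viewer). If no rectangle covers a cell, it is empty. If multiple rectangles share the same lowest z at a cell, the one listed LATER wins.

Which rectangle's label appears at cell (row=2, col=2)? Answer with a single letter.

Answer: D

Derivation:
Check cell (2,2):
  A: rows 3-4 cols 5-7 -> outside (row miss)
  B: rows 1-2 cols 0-3 z=4 -> covers; best now B (z=4)
  C: rows 1-3 cols 1-2 z=5 -> covers; best now B (z=4)
  D: rows 1-4 cols 0-2 z=3 -> covers; best now D (z=3)
  E: rows 0-4 cols 3-4 -> outside (col miss)
Winner: D at z=3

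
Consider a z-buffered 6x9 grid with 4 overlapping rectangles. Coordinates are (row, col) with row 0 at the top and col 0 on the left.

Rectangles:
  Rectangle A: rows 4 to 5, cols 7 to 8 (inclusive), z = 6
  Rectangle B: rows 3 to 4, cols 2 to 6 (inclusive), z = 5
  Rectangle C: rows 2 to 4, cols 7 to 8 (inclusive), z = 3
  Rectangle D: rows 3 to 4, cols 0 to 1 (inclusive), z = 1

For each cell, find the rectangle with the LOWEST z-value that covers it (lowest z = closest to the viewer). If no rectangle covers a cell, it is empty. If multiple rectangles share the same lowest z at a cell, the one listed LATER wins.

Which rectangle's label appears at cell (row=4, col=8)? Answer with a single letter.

Answer: C

Derivation:
Check cell (4,8):
  A: rows 4-5 cols 7-8 z=6 -> covers; best now A (z=6)
  B: rows 3-4 cols 2-6 -> outside (col miss)
  C: rows 2-4 cols 7-8 z=3 -> covers; best now C (z=3)
  D: rows 3-4 cols 0-1 -> outside (col miss)
Winner: C at z=3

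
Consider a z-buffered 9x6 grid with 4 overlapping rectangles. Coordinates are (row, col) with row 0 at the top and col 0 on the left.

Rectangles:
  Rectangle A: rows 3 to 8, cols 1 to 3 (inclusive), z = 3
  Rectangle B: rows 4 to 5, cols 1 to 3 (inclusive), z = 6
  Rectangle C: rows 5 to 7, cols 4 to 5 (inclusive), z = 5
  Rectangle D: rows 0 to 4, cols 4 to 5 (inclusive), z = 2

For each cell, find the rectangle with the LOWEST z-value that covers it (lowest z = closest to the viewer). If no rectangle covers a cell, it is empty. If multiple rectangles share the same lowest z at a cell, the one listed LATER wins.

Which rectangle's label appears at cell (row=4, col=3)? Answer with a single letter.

Check cell (4,3):
  A: rows 3-8 cols 1-3 z=3 -> covers; best now A (z=3)
  B: rows 4-5 cols 1-3 z=6 -> covers; best now A (z=3)
  C: rows 5-7 cols 4-5 -> outside (row miss)
  D: rows 0-4 cols 4-5 -> outside (col miss)
Winner: A at z=3

Answer: A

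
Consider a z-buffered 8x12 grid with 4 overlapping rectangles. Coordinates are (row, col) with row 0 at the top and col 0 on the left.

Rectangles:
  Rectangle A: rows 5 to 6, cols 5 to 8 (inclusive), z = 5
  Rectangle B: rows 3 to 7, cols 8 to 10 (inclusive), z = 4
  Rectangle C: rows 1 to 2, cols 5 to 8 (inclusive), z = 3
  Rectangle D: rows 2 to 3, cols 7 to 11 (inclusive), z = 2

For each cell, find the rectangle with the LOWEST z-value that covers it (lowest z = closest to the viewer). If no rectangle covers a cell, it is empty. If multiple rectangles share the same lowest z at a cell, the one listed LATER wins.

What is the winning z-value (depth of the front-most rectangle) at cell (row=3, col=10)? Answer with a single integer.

Check cell (3,10):
  A: rows 5-6 cols 5-8 -> outside (row miss)
  B: rows 3-7 cols 8-10 z=4 -> covers; best now B (z=4)
  C: rows 1-2 cols 5-8 -> outside (row miss)
  D: rows 2-3 cols 7-11 z=2 -> covers; best now D (z=2)
Winner: D at z=2

Answer: 2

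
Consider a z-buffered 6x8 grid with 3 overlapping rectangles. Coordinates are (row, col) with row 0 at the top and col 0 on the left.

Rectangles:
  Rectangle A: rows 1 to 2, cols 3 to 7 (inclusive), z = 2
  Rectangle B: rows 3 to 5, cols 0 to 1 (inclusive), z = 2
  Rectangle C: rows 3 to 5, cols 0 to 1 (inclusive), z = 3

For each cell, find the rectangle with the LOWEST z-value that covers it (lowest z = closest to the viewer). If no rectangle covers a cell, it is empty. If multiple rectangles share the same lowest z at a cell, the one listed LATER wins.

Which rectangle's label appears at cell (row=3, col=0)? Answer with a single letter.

Answer: B

Derivation:
Check cell (3,0):
  A: rows 1-2 cols 3-7 -> outside (row miss)
  B: rows 3-5 cols 0-1 z=2 -> covers; best now B (z=2)
  C: rows 3-5 cols 0-1 z=3 -> covers; best now B (z=2)
Winner: B at z=2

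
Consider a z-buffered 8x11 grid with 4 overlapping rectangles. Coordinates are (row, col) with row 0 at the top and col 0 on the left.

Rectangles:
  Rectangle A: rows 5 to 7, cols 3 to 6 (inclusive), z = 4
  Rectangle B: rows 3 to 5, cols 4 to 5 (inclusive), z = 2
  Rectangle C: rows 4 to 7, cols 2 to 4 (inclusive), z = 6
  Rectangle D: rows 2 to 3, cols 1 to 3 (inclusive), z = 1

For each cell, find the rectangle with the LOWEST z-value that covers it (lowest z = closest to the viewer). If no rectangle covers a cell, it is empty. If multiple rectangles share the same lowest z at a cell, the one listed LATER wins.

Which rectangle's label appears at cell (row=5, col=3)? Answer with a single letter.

Answer: A

Derivation:
Check cell (5,3):
  A: rows 5-7 cols 3-6 z=4 -> covers; best now A (z=4)
  B: rows 3-5 cols 4-5 -> outside (col miss)
  C: rows 4-7 cols 2-4 z=6 -> covers; best now A (z=4)
  D: rows 2-3 cols 1-3 -> outside (row miss)
Winner: A at z=4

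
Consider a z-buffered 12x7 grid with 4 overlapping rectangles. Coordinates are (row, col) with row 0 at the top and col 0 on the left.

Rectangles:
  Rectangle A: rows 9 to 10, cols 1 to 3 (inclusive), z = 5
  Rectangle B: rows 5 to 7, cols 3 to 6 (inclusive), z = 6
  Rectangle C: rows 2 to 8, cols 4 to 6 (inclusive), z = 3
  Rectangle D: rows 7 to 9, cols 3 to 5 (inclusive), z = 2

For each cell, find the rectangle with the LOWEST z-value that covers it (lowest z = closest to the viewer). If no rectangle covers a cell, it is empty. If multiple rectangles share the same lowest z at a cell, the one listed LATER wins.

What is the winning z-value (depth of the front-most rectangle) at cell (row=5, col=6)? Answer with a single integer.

Answer: 3

Derivation:
Check cell (5,6):
  A: rows 9-10 cols 1-3 -> outside (row miss)
  B: rows 5-7 cols 3-6 z=6 -> covers; best now B (z=6)
  C: rows 2-8 cols 4-6 z=3 -> covers; best now C (z=3)
  D: rows 7-9 cols 3-5 -> outside (row miss)
Winner: C at z=3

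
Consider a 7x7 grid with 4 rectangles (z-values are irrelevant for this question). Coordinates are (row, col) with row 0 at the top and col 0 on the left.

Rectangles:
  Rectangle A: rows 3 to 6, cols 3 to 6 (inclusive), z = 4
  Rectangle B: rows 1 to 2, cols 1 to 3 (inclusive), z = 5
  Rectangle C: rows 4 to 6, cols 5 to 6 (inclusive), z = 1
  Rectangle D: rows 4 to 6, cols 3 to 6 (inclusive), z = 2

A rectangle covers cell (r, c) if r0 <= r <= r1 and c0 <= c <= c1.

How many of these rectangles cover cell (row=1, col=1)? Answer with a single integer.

Check cell (1,1):
  A: rows 3-6 cols 3-6 -> outside (row miss)
  B: rows 1-2 cols 1-3 -> covers
  C: rows 4-6 cols 5-6 -> outside (row miss)
  D: rows 4-6 cols 3-6 -> outside (row miss)
Count covering = 1

Answer: 1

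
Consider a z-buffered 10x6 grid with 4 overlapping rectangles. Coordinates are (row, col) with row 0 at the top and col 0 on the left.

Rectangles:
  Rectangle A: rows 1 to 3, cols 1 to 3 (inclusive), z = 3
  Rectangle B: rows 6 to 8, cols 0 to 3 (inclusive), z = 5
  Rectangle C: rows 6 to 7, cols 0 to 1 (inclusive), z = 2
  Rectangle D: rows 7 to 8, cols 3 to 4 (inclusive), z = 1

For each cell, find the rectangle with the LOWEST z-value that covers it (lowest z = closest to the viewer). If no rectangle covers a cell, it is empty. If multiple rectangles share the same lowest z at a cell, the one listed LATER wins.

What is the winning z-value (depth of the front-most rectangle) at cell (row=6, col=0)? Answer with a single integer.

Check cell (6,0):
  A: rows 1-3 cols 1-3 -> outside (row miss)
  B: rows 6-8 cols 0-3 z=5 -> covers; best now B (z=5)
  C: rows 6-7 cols 0-1 z=2 -> covers; best now C (z=2)
  D: rows 7-8 cols 3-4 -> outside (row miss)
Winner: C at z=2

Answer: 2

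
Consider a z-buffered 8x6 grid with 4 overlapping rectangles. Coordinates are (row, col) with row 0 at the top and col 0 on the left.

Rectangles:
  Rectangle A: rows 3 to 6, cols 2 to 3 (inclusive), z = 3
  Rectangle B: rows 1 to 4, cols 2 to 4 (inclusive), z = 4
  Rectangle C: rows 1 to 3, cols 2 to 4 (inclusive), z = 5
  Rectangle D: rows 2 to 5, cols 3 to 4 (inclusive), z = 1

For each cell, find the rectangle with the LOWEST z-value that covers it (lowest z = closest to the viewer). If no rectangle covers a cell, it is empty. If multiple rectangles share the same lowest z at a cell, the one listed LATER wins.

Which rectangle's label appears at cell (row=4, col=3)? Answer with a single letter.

Answer: D

Derivation:
Check cell (4,3):
  A: rows 3-6 cols 2-3 z=3 -> covers; best now A (z=3)
  B: rows 1-4 cols 2-4 z=4 -> covers; best now A (z=3)
  C: rows 1-3 cols 2-4 -> outside (row miss)
  D: rows 2-5 cols 3-4 z=1 -> covers; best now D (z=1)
Winner: D at z=1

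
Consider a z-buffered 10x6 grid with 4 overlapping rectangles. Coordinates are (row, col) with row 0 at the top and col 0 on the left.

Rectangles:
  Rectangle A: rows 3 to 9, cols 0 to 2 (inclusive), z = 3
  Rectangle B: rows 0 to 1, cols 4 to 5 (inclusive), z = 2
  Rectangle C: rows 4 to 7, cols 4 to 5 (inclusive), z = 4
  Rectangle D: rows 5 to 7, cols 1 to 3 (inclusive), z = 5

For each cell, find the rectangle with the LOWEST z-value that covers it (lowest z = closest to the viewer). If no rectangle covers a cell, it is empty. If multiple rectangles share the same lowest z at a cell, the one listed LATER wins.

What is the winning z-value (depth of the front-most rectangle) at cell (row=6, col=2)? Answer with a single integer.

Check cell (6,2):
  A: rows 3-9 cols 0-2 z=3 -> covers; best now A (z=3)
  B: rows 0-1 cols 4-5 -> outside (row miss)
  C: rows 4-7 cols 4-5 -> outside (col miss)
  D: rows 5-7 cols 1-3 z=5 -> covers; best now A (z=3)
Winner: A at z=3

Answer: 3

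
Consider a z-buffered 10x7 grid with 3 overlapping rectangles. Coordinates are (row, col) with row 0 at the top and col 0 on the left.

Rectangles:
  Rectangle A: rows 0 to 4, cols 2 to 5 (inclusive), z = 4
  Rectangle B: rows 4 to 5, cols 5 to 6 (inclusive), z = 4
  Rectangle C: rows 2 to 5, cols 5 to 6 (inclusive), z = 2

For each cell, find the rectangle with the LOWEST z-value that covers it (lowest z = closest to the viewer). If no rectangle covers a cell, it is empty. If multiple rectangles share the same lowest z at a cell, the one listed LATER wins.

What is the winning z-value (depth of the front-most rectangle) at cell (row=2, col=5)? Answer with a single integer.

Answer: 2

Derivation:
Check cell (2,5):
  A: rows 0-4 cols 2-5 z=4 -> covers; best now A (z=4)
  B: rows 4-5 cols 5-6 -> outside (row miss)
  C: rows 2-5 cols 5-6 z=2 -> covers; best now C (z=2)
Winner: C at z=2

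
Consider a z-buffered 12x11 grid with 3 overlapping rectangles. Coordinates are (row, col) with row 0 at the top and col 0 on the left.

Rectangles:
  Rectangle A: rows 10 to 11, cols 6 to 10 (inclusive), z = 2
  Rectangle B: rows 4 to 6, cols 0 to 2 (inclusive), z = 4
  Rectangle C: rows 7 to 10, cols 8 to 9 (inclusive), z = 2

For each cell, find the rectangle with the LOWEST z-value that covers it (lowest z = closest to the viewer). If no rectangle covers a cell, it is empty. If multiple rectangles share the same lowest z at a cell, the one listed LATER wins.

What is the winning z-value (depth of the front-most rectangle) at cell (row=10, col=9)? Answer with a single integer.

Answer: 2

Derivation:
Check cell (10,9):
  A: rows 10-11 cols 6-10 z=2 -> covers; best now A (z=2)
  B: rows 4-6 cols 0-2 -> outside (row miss)
  C: rows 7-10 cols 8-9 z=2 -> covers; best now C (z=2)
Winner: C at z=2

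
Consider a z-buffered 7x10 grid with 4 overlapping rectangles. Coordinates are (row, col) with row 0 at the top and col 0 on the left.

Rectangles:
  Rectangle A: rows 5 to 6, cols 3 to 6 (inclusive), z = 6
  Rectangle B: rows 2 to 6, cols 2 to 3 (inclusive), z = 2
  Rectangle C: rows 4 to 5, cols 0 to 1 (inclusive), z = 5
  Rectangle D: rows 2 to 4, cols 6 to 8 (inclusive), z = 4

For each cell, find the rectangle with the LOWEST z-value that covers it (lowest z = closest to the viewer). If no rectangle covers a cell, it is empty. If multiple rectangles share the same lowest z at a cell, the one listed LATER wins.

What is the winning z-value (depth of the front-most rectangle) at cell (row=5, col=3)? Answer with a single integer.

Answer: 2

Derivation:
Check cell (5,3):
  A: rows 5-6 cols 3-6 z=6 -> covers; best now A (z=6)
  B: rows 2-6 cols 2-3 z=2 -> covers; best now B (z=2)
  C: rows 4-5 cols 0-1 -> outside (col miss)
  D: rows 2-4 cols 6-8 -> outside (row miss)
Winner: B at z=2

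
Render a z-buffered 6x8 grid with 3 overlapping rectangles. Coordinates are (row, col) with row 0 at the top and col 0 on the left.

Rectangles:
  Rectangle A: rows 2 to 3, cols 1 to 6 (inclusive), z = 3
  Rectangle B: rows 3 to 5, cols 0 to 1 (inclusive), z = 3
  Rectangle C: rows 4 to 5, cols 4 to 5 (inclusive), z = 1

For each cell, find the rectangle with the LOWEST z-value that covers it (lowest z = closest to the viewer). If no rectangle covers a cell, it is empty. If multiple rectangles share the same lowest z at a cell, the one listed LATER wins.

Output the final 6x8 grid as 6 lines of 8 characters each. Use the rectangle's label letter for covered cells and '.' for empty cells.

........
........
.AAAAAA.
BBAAAAA.
BB..CC..
BB..CC..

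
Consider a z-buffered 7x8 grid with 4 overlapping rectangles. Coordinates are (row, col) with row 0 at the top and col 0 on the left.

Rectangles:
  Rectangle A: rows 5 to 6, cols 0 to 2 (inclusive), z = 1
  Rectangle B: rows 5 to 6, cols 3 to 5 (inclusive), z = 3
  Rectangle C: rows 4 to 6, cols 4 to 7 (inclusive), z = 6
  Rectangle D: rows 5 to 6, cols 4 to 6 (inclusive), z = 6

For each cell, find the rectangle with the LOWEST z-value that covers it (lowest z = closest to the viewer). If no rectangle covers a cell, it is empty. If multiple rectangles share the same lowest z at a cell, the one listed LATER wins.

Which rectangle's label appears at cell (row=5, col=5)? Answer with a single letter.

Answer: B

Derivation:
Check cell (5,5):
  A: rows 5-6 cols 0-2 -> outside (col miss)
  B: rows 5-6 cols 3-5 z=3 -> covers; best now B (z=3)
  C: rows 4-6 cols 4-7 z=6 -> covers; best now B (z=3)
  D: rows 5-6 cols 4-6 z=6 -> covers; best now B (z=3)
Winner: B at z=3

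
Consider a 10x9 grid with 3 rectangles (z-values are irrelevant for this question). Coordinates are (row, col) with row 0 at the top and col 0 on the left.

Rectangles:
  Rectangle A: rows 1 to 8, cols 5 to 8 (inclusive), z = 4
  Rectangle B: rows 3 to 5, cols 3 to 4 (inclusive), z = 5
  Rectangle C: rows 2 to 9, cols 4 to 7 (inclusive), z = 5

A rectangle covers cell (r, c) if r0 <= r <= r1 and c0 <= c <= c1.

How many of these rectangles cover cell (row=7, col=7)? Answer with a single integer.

Answer: 2

Derivation:
Check cell (7,7):
  A: rows 1-8 cols 5-8 -> covers
  B: rows 3-5 cols 3-4 -> outside (row miss)
  C: rows 2-9 cols 4-7 -> covers
Count covering = 2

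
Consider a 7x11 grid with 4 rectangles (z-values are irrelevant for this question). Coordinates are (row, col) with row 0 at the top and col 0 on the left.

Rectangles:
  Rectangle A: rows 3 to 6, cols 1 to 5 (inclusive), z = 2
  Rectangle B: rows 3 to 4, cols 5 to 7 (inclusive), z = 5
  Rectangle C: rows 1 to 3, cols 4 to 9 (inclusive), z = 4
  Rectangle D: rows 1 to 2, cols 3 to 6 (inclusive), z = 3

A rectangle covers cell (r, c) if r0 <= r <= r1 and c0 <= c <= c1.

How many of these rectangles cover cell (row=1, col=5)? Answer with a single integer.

Check cell (1,5):
  A: rows 3-6 cols 1-5 -> outside (row miss)
  B: rows 3-4 cols 5-7 -> outside (row miss)
  C: rows 1-3 cols 4-9 -> covers
  D: rows 1-2 cols 3-6 -> covers
Count covering = 2

Answer: 2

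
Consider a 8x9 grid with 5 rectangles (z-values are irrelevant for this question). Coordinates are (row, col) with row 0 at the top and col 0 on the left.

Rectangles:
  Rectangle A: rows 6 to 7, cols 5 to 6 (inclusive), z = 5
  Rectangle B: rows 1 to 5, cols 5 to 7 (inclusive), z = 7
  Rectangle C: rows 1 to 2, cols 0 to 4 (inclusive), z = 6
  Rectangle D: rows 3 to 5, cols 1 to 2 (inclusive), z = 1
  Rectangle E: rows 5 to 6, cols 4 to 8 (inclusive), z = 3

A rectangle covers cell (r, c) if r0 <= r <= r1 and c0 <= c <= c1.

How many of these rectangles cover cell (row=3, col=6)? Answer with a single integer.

Answer: 1

Derivation:
Check cell (3,6):
  A: rows 6-7 cols 5-6 -> outside (row miss)
  B: rows 1-5 cols 5-7 -> covers
  C: rows 1-2 cols 0-4 -> outside (row miss)
  D: rows 3-5 cols 1-2 -> outside (col miss)
  E: rows 5-6 cols 4-8 -> outside (row miss)
Count covering = 1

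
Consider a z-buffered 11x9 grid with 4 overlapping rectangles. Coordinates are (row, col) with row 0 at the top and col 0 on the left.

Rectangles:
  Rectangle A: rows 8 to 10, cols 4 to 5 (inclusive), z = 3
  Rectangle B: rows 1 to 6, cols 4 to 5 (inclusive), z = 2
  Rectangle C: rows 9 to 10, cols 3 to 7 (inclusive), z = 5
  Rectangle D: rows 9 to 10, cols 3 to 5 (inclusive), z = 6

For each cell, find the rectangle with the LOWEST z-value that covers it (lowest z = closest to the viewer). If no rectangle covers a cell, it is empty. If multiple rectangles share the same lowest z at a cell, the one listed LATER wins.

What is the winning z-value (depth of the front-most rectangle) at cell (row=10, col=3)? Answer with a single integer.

Check cell (10,3):
  A: rows 8-10 cols 4-5 -> outside (col miss)
  B: rows 1-6 cols 4-5 -> outside (row miss)
  C: rows 9-10 cols 3-7 z=5 -> covers; best now C (z=5)
  D: rows 9-10 cols 3-5 z=6 -> covers; best now C (z=5)
Winner: C at z=5

Answer: 5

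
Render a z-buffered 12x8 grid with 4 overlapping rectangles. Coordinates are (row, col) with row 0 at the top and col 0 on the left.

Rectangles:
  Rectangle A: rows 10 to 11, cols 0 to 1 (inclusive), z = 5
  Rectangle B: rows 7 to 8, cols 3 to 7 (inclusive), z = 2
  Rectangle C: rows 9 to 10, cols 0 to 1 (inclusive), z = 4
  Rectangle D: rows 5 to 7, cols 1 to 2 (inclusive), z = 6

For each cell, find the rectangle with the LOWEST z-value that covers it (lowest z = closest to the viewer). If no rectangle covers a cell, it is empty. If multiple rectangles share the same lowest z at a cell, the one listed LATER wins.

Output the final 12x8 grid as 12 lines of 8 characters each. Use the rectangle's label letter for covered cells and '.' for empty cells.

........
........
........
........
........
.DD.....
.DD.....
.DDBBBBB
...BBBBB
CC......
CC......
AA......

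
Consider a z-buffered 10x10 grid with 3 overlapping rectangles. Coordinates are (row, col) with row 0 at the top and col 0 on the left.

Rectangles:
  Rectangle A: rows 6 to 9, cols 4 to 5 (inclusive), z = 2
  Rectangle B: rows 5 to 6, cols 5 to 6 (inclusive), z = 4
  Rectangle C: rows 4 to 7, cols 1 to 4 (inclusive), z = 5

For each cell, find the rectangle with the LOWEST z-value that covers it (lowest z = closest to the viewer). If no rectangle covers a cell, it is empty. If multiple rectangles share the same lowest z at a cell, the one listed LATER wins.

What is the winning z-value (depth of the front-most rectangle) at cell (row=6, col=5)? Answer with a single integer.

Check cell (6,5):
  A: rows 6-9 cols 4-5 z=2 -> covers; best now A (z=2)
  B: rows 5-6 cols 5-6 z=4 -> covers; best now A (z=2)
  C: rows 4-7 cols 1-4 -> outside (col miss)
Winner: A at z=2

Answer: 2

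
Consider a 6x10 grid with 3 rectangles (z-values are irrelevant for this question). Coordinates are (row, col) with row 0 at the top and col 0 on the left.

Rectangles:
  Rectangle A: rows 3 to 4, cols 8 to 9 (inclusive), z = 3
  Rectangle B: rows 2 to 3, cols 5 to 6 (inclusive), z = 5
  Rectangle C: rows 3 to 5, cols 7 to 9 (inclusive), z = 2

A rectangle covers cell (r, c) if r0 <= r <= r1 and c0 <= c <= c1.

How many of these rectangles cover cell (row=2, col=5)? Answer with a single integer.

Answer: 1

Derivation:
Check cell (2,5):
  A: rows 3-4 cols 8-9 -> outside (row miss)
  B: rows 2-3 cols 5-6 -> covers
  C: rows 3-5 cols 7-9 -> outside (row miss)
Count covering = 1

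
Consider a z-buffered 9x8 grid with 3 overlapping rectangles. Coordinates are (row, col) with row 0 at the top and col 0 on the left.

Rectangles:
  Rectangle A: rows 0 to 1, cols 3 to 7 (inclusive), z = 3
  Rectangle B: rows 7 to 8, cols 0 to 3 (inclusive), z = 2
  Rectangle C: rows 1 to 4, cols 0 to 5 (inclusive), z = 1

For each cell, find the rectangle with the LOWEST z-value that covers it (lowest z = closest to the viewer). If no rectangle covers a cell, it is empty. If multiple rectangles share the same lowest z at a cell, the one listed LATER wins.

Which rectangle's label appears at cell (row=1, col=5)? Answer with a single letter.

Answer: C

Derivation:
Check cell (1,5):
  A: rows 0-1 cols 3-7 z=3 -> covers; best now A (z=3)
  B: rows 7-8 cols 0-3 -> outside (row miss)
  C: rows 1-4 cols 0-5 z=1 -> covers; best now C (z=1)
Winner: C at z=1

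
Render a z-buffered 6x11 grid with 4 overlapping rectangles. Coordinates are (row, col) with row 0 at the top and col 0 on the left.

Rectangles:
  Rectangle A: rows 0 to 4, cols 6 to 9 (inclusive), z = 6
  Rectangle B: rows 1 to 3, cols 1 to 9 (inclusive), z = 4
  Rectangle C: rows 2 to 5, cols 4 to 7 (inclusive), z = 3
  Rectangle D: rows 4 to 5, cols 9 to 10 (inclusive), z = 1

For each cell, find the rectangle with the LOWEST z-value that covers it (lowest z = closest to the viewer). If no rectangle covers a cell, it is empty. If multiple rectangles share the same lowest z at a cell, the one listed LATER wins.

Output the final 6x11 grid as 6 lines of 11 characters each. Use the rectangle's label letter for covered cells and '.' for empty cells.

......AAAA.
.BBBBBBBBB.
.BBBCCCCBB.
.BBBCCCCBB.
....CCCCADD
....CCCC.DD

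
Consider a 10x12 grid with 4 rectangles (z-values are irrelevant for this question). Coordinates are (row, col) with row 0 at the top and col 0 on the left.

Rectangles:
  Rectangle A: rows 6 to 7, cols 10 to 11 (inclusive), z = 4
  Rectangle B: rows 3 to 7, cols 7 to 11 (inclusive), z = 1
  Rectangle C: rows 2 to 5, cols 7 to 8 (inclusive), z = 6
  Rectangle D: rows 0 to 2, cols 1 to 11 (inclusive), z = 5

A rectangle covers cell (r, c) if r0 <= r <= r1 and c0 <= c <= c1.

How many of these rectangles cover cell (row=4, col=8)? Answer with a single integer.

Answer: 2

Derivation:
Check cell (4,8):
  A: rows 6-7 cols 10-11 -> outside (row miss)
  B: rows 3-7 cols 7-11 -> covers
  C: rows 2-5 cols 7-8 -> covers
  D: rows 0-2 cols 1-11 -> outside (row miss)
Count covering = 2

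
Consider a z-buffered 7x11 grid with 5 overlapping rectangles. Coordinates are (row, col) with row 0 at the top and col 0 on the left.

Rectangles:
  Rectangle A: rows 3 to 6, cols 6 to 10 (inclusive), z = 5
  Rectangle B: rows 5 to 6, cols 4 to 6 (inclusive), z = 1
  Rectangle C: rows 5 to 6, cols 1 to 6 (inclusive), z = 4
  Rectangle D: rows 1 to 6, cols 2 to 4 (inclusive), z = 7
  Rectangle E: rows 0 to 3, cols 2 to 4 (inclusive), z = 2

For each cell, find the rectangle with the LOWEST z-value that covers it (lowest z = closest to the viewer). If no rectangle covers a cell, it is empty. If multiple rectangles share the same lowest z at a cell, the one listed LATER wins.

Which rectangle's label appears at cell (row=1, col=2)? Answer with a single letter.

Check cell (1,2):
  A: rows 3-6 cols 6-10 -> outside (row miss)
  B: rows 5-6 cols 4-6 -> outside (row miss)
  C: rows 5-6 cols 1-6 -> outside (row miss)
  D: rows 1-6 cols 2-4 z=7 -> covers; best now D (z=7)
  E: rows 0-3 cols 2-4 z=2 -> covers; best now E (z=2)
Winner: E at z=2

Answer: E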